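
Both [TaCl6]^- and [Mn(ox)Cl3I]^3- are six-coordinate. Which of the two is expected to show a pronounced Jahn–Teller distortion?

[TaCl6]^-: Ligand charges: each chloride is −1. With an overall charge of −1 the tantalum centre must be in the +5 oxidation state. Ta sits in group 5, so the d-electron count is 5 − 5 = 0. The d⁰ configuration leaves the e_g set evenly filled (or empty) — no strong Jahn–Teller driving force.
[Mn(ox)Cl3I]^3-: Each oxalate is −2; each chloride is −1; each iodide is −1; balancing the −3 overall charge requires Mn(III). Group 7 minus oxidation state 3 gives a d⁴ configuration. Chloride, iodide, and oxalate are weak-field ligands for a first-row metal, so the complex is high-spin. The t₂g³e_g¹ (high-spin) configuration has an unevenly filled e_g set; the Jahn–Teller theorem predicts a tetragonal distortion (typically axial elongation) to lift the degeneracy.

[Mn(ox)Cl3I]^3-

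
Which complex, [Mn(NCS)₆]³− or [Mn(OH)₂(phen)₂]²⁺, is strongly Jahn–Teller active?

[Mn(NCS)₆]³−

[Mn(NCS)₆]³−: Ligand charges: each isothiocyanate is −1. With an overall charge of −3 the manganese centre must be in the +3 oxidation state. Manganese is a group-7 element; Mn(III) is therefore d⁴. Isothiocyanate is a weak-field ligand for a first-row metal, so the complex is high-spin. The t₂g³e_g¹ (high-spin) configuration has an unevenly filled e_g set; the Jahn–Teller theorem predicts a tetragonal distortion (typically axial elongation) to lift the degeneracy.
[Mn(OH)₂(phen)₂]²⁺: Ligand charges: each hydroxide is −1; 1,10-phenanthroline is neutral. With an overall charge of +2 the manganese centre must be in the +4 oxidation state. Mn sits in group 7, so the d-electron count is 7 − 4 = 3. The d³ configuration leaves the e_g set evenly filled (or empty) — no strong Jahn–Teller driving force.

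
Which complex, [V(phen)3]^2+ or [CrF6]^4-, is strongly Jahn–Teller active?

[CrF6]^4-

[V(phen)3]^2+: Ligand charges: 1,10-phenanthroline is neutral. With an overall charge of +2 the vanadium centre must be in the +2 oxidation state. Vanadium is a group-5 element; V(II) is therefore d³. The d³ configuration leaves the e_g set evenly filled (or empty) — no strong Jahn–Teller driving force.
[CrF6]^4-: Each fluoride is −1; balancing the −4 overall charge requires Cr(II). Chromium is a group-6 element; Cr(II) is therefore d⁴. Fluoride is a weak-field ligand for a first-row metal, so the complex is high-spin. The t₂g³e_g¹ (high-spin) configuration has an unevenly filled e_g set; the Jahn–Teller theorem predicts a tetragonal distortion (typically axial elongation) to lift the degeneracy.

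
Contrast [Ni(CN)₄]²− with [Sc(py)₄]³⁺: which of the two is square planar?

[Ni(CN)₄]²−

For [Ni(CN)₄]²−: Summing ligand charges against the −2 overall charge gives an oxidation state of +2 for nickel. Group 10 minus oxidation state 2 gives a d⁸ configuration. Cyanide is a strong-field ligand (high in the spectrochemical series). A 3d d⁸ ion with strong-field ligands gains enough CFSE to favour square planar over tetrahedral. → square planar.
For [Sc(py)₄]³⁺: Ligand charges: pyridine is neutral. With an overall charge of +3 the scandium centre must be in the +3 oxidation state. Sc sits in group 3, so the d-electron count is 3 − 3 = 0. A d⁰ ion has no crystal-field stabilisation preference between square planar and tetrahedral, so four ligands adopt the sterically favoured tetrahedral geometry. → tetrahedral.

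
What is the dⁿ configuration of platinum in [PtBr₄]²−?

d⁸

Ligand charges: each bromide is −1. With an overall charge of −2 the platinum centre must be in the +2 oxidation state.
Pt sits in group 10, so the d-electron count is 10 − 2 = 8.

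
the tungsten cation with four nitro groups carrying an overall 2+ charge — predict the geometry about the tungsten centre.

tetrahedral

Summing ligand charges against the +2 overall charge gives an oxidation state of +6 for tungsten.
Group 6 minus oxidation state 6 gives a d⁰ configuration.
With 4 monodentate ligands the coordination number is 4.
A d⁰ ion has no crystal-field stabilisation preference between square planar and tetrahedral, so four ligands adopt the sterically favoured tetrahedral geometry.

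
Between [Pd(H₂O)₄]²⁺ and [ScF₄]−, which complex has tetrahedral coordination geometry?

[ScF₄]−

For [Pd(H₂O)₄]²⁺: Summing ligand charges against the +2 overall charge gives an oxidation state of +2 for palladium. Palladium is a group-10 element; Pd(II) is therefore d⁸. A 4d d⁸ ion has a large crystal-field splitting; square planar leaves the high-energy d_{x²−y²} orbital empty and maximises CFSE. → square planar.
For [ScF₄]−: Ligand charges: each fluoride is −1. With an overall charge of −1 the scandium centre must be in the +3 oxidation state. Scandium is a group-3 element; Sc(III) is therefore d⁰. A d⁰ ion has no crystal-field stabilisation preference between square planar and tetrahedral, so four ligands adopt the sterically favoured tetrahedral geometry. → tetrahedral.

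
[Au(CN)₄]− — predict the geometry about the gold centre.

Summing ligand charges against the −1 overall charge gives an oxidation state of +3 for gold.
Gold is a group-11 element; Au(III) is therefore d⁸.
With 4 monodentate ligands the coordination number is 4.
A 5d d⁸ ion has a large crystal-field splitting; square planar leaves the high-energy d_{x²−y²} orbital empty and maximises CFSE.

square planar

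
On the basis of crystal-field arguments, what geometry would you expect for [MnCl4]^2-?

Each chloride is −1; balancing the −2 overall charge requires Mn(II).
Mn sits in group 7, so the d-electron count is 7 − 2 = 5.
Coordination number: 4.
Chloride is a weak-field ligand.
A high-spin d⁵ ion has zero CFSE in either geometry, so four ligands adopt the sterically favoured tetrahedral geometry.

tetrahedral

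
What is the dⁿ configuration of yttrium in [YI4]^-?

Ligand charges: each iodide is −1. With an overall charge of −1 the yttrium centre must be in the +3 oxidation state.
Group 3 minus oxidation state 3 gives a d⁰ configuration.

d0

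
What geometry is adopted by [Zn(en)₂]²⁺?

tetrahedral

Ethylenediamine is neutral; balancing the +2 overall charge requires Zn(II).
Zn sits in group 12, so the d-electron count is 12 − 2 = 10.
Counting donor atoms: 2×ethylenediamine (bidentate) → 4 donors. Coordination number = 4.
A d¹⁰ ion has no crystal-field stabilisation preference between square planar and tetrahedral, so four ligands adopt the sterically favoured tetrahedral geometry.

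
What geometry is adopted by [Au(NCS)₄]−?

square planar

Each isothiocyanate is −1; balancing the −1 overall charge requires Au(III).
Gold is a group-11 element; Au(III) is therefore d⁸.
With 4 monodentate ligands the coordination number is 4.
A 5d d⁸ ion has a large crystal-field splitting; square planar leaves the high-energy d_{x²−y²} orbital empty and maximises CFSE.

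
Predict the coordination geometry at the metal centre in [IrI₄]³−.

square planar

Each iodide is −1; balancing the −3 overall charge requires Ir(I).
Ir sits in group 9, so the d-electron count is 9 − 1 = 8.
Coordination number: 4.
A 5d d⁸ ion has a large crystal-field splitting; square planar leaves the high-energy d_{x²−y²} orbital empty and maximises CFSE.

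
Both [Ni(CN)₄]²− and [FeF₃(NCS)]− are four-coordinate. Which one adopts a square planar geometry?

[Ni(CN)₄]²−

For [Ni(CN)₄]²−: Ligand charges: each cyanide is −1. With an overall charge of −2 the nickel centre must be in the +2 oxidation state. Nickel is a group-10 element; Ni(II) is therefore d⁸. Cyanide is a strong-field ligand (high in the spectrochemical series). A 3d d⁸ ion with strong-field ligands gains enough CFSE to favour square planar over tetrahedral. → square planar.
For [FeF₃(NCS)]−: Each fluoride is −1; each isothiocyanate is −1; balancing the −1 overall charge requires Fe(III). Iron is a group-8 element; Fe(III) is therefore d⁵. A high-spin d⁵ ion has zero CFSE in either geometry, so four ligands adopt the sterically favoured tetrahedral geometry. → tetrahedral.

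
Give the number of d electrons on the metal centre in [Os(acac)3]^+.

d⁴

Summing ligand charges against the +1 overall charge gives an oxidation state of +4 for osmium.
Group 8 minus oxidation state 4 gives a d⁴ configuration.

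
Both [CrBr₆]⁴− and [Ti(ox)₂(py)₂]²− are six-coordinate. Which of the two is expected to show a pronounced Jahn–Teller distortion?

[CrBr₆]⁴−

[CrBr₆]⁴−: Each bromide is −1; balancing the −4 overall charge requires Cr(II). Cr sits in group 6, so the d-electron count is 6 − 2 = 4. Bromide is a weak-field ligand for a first-row metal, so the complex is high-spin. The t₂g³e_g¹ (high-spin) configuration has an unevenly filled e_g set; the Jahn–Teller theorem predicts a tetragonal distortion (typically axial elongation) to lift the degeneracy.
[Ti(ox)₂(py)₂]²−: Each oxalate is −2; pyridine is neutral; balancing the −2 overall charge requires Ti(II). Group 4 minus oxidation state 2 gives a d² configuration. The d² configuration leaves the e_g set evenly filled (or empty) — no strong Jahn–Teller driving force.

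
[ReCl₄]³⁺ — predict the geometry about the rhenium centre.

tetrahedral

Ligand charges: each chloride is −1. With an overall charge of +3 the rhenium centre must be in the +7 oxidation state.
Re sits in group 7, so the d-electron count is 7 − 7 = 0.
Coordination number: 4.
A d⁰ ion has no crystal-field stabilisation preference between square planar and tetrahedral, so four ligands adopt the sterically favoured tetrahedral geometry.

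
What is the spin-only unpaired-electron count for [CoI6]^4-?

3 unpaired electrons

Each iodide is −1; balancing the −4 overall charge requires Co(II).
Cobalt is a group-9 element; Co(II) is therefore d⁷.
The spin state decides the count: Iodide is a weak-field ligand for a first-row metal, so the complex is high-spin.
An octahedral high-spin d⁷ ion is t₂g⁵e_g², giving 3 unpaired electrons.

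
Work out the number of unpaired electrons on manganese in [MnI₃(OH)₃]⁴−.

Ligand charges: each iodide is −1; each hydroxide is −1. With an overall charge of −4 the manganese centre must be in the +2 oxidation state.
Manganese is a group-7 element; Mn(II) is therefore d⁵.
The spin state decides the count: Hydroxide and iodide are weak-field ligands for a first-row metal, so the complex is high-spin.
An octahedral high-spin d⁵ ion is t₂g³e_g², giving 5 unpaired electrons.

5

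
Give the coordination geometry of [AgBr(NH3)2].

Ligand charges: each bromide is −1; ammonia is neutral. With an overall charge of 0 the silver centre must be in the +1 oxidation state.
Group 11 minus oxidation state 1 gives a d¹⁰ configuration.
With 3 monodentate ligands the coordination number is 3.
Three ligands around a d¹⁰ centre minimise repulsion in a trigonal-planar arrangement.

trigonal planar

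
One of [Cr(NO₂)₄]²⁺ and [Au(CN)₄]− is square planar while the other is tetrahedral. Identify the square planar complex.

For [Cr(NO₂)₄]²⁺: Ligand charges: each nitro (N-bound nitrite) is −1. With an overall charge of +2 the chromium centre must be in the +6 oxidation state. Cr sits in group 6, so the d-electron count is 6 − 6 = 0. A d⁰ ion has no crystal-field stabilisation preference between square planar and tetrahedral, so four ligands adopt the sterically favoured tetrahedral geometry. → tetrahedral.
For [Au(CN)₄]−: Summing ligand charges against the −1 overall charge gives an oxidation state of +3 for gold. Gold is a group-11 element; Au(III) is therefore d⁸. A 5d d⁸ ion has a large crystal-field splitting; square planar leaves the high-energy d_{x²−y²} orbital empty and maximises CFSE. → square planar.

[Au(CN)₄]−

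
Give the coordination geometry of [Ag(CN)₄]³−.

Each cyanide is −1; balancing the −3 overall charge requires Ag(I).
Ag sits in group 11, so the d-electron count is 11 − 1 = 10.
With 4 monodentate ligands the coordination number is 4.
A d¹⁰ ion has no crystal-field stabilisation preference between square planar and tetrahedral, so four ligands adopt the sterically favoured tetrahedral geometry.

tetrahedral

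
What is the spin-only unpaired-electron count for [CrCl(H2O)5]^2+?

3 unpaired electrons

Summing ligand charges against the +2 overall charge gives an oxidation state of +3 for chromium.
Cr sits in group 6, so the d-electron count is 6 − 3 = 3.
In an octahedral field the d³ configuration is t₂g³e_g⁰ (only one arrangement possible), giving 3 unpaired electrons.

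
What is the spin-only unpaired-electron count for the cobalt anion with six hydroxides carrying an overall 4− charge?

Summing ligand charges against the −4 overall charge gives an oxidation state of +2 for cobalt.
Group 9 minus oxidation state 2 gives a d⁷ configuration.
The spin state decides the count: Hydroxide is a weak-field ligand for a first-row metal, so the complex is high-spin.
An octahedral high-spin d⁷ ion is t₂g⁵e_g², giving 3 unpaired electrons.

3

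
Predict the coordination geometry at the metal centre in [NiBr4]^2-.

tetrahedral

Summing ligand charges against the −2 overall charge gives an oxidation state of +2 for nickel.
Nickel is a group-10 element; Ni(II) is therefore d⁸.
Coordination number: 4.
Bromide is a weak-field ligand.
With weak-field ligands the CFSE gain from square planar is small, so a 3d d⁸ ion takes the sterically preferred tetrahedral geometry.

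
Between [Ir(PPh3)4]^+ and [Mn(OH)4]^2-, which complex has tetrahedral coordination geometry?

For [Ir(PPh3)4]^+: Triphenylphosphine is neutral; balancing the +1 overall charge requires Ir(I). Group 9 minus oxidation state 1 gives a d⁸ configuration. A 5d d⁸ ion has a large crystal-field splitting; square planar leaves the high-energy d_{x²−y²} orbital empty and maximises CFSE. → square planar.
For [Mn(OH)4]^2-: Each hydroxide is −1; balancing the −2 overall charge requires Mn(II). Manganese is a group-7 element; Mn(II) is therefore d⁵. A high-spin d⁵ ion has zero CFSE in either geometry, so four ligands adopt the sterically favoured tetrahedral geometry. → tetrahedral.

[Mn(OH)4]^2-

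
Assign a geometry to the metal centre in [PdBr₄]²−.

Ligand charges: each bromide is −1. With an overall charge of −2 the palladium centre must be in the +2 oxidation state.
Group 10 minus oxidation state 2 gives a d⁸ configuration.
Coordination number: 4.
A 4d d⁸ ion has a large crystal-field splitting; square planar leaves the high-energy d_{x²−y²} orbital empty and maximises CFSE.

square planar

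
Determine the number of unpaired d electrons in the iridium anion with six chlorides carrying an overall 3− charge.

0

Each chloride is −1; balancing the −3 overall charge requires Ir(III).
Group 9 minus oxidation state 3 gives a d⁶ configuration.
The spin state decides the count: a 5d ion has a large Δₒ and is invariably low-spin.
An octahedral low-spin d⁶ ion is t₂g⁶e_g⁰, giving 0 unpaired electrons.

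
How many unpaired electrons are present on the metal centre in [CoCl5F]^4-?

3 unpaired electrons

Summing ligand charges against the −4 overall charge gives an oxidation state of +2 for cobalt.
Co sits in group 9, so the d-electron count is 9 − 2 = 7.
The spin state decides the count: Chloride and fluoride are weak-field ligands for a first-row metal, so the complex is high-spin.
An octahedral high-spin d⁷ ion is t₂g⁵e_g², giving 3 unpaired electrons.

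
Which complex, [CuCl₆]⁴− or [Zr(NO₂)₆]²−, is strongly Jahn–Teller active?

[CuCl₆]⁴−: Summing ligand charges against the −4 overall charge gives an oxidation state of +2 for copper. Copper is a group-11 element; Cu(II) is therefore d⁹. The t₂g⁶e_g³ configuration has an unevenly filled e_g set; the Jahn–Teller theorem predicts a tetragonal distortion (typically axial elongation) to lift the degeneracy.
[Zr(NO₂)₆]²−: Each nitro (N-bound nitrite) is −1; balancing the −2 overall charge requires Zr(IV). Zr sits in group 4, so the d-electron count is 4 − 4 = 0. The d⁰ configuration leaves the e_g set evenly filled (or empty) — no strong Jahn–Teller driving force.

[CuCl₆]⁴−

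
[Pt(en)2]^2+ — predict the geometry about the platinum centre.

Ligand charges: ethylenediamine is neutral. With an overall charge of +2 the platinum centre must be in the +2 oxidation state.
Group 10 minus oxidation state 2 gives a d⁸ configuration.
Counting donor atoms: 2×ethylenediamine (bidentate) → 4 donors. Coordination number = 4.
A 5d d⁸ ion has a large crystal-field splitting; square planar leaves the high-energy d_{x²−y²} orbital empty and maximises CFSE.

square planar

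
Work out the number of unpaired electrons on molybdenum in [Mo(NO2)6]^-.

Ligand charges: each nitro (N-bound nitrite) is −1. With an overall charge of −1 the molybdenum centre must be in the +5 oxidation state.
Mo sits in group 6, so the d-electron count is 6 − 5 = 1.
In an octahedral field the d¹ configuration is t₂g¹e_g⁰ (only one arrangement possible), giving 1 unpaired electron.

1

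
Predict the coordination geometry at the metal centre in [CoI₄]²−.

Ligand charges: each iodide is −1. With an overall charge of −2 the cobalt centre must be in the +2 oxidation state.
Co sits in group 9, so the d-electron count is 9 − 2 = 7.
With 4 monodentate ligands the coordination number is 4.
Iodide is a weak-field ligand.
For a high-spin 3d d⁷ ion with weak-field ligands the small Δₜ gives little square-planar CFSE advantage, so four ligands adopt the sterically favoured tetrahedral geometry.

tetrahedral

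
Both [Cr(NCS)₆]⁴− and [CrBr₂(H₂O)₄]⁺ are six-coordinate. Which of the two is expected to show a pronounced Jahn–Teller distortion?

[Cr(NCS)₆]⁴−

[Cr(NCS)₆]⁴−: Summing ligand charges against the −4 overall charge gives an oxidation state of +2 for chromium. Cr sits in group 6, so the d-electron count is 6 − 2 = 4. Isothiocyanate is a weak-field ligand for a first-row metal, so the complex is high-spin. The t₂g³e_g¹ (high-spin) configuration has an unevenly filled e_g set; the Jahn–Teller theorem predicts a tetragonal distortion (typically axial elongation) to lift the degeneracy.
[CrBr₂(H₂O)₄]⁺: Ligand charges: each bromide is −1; water is neutral. With an overall charge of +1 the chromium centre must be in the +3 oxidation state. Chromium is a group-6 element; Cr(III) is therefore d³. The d³ configuration leaves the e_g set evenly filled (or empty) — no strong Jahn–Teller driving force.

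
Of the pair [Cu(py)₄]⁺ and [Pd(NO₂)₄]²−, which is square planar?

For [Cu(py)₄]⁺: Pyridine is neutral; balancing the +1 overall charge requires Cu(I). Copper is a group-11 element; Cu(I) is therefore d¹⁰. A d¹⁰ ion has no crystal-field stabilisation preference between square planar and tetrahedral, so four ligands adopt the sterically favoured tetrahedral geometry. → tetrahedral.
For [Pd(NO₂)₄]²−: Summing ligand charges against the −2 overall charge gives an oxidation state of +2 for palladium. Group 10 minus oxidation state 2 gives a d⁸ configuration. A 4d d⁸ ion has a large crystal-field splitting; square planar leaves the high-energy d_{x²−y²} orbital empty and maximises CFSE. → square planar.

[Pd(NO₂)₄]²−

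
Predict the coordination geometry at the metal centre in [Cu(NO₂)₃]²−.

trigonal planar

Summing ligand charges against the −2 overall charge gives an oxidation state of +1 for copper.
Cu sits in group 11, so the d-electron count is 11 − 1 = 10.
Coordination number: 3.
Three ligands around a d¹⁰ centre minimise repulsion in a trigonal-planar arrangement.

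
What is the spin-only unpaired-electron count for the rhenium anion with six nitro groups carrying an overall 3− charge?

2

Ligand charges: each nitro (N-bound nitrite) is −1. With an overall charge of −3 the rhenium centre must be in the +3 oxidation state.
Re sits in group 7, so the d-electron count is 7 − 3 = 4.
The spin state decides the count: a 5d ion has a large Δₒ and is invariably low-spin.
An octahedral low-spin d⁴ ion is t₂g⁴e_g⁰, giving 2 unpaired electrons.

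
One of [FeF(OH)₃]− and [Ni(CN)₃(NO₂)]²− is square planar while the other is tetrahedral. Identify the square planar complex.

For [FeF(OH)₃]−: Each fluoride is −1; each hydroxide is −1; balancing the −1 overall charge requires Fe(III). Group 8 minus oxidation state 3 gives a d⁵ configuration. A high-spin d⁵ ion has zero CFSE in either geometry, so four ligands adopt the sterically favoured tetrahedral geometry. → tetrahedral.
For [Ni(CN)₃(NO₂)]²−: Summing ligand charges against the −2 overall charge gives an oxidation state of +2 for nickel. Ni sits in group 10, so the d-electron count is 10 − 2 = 8. Cyanide and nitro (N-bound nitrite) are strong-field ligands (high in the spectrochemical series). A 3d d⁸ ion with strong-field ligands gains enough CFSE to favour square planar over tetrahedral. → square planar.

[Ni(CN)₃(NO₂)]²−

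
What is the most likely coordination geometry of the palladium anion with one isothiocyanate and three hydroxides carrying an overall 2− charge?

square planar

Summing ligand charges against the −2 overall charge gives an oxidation state of +2 for palladium.
Group 10 minus oxidation state 2 gives a d⁸ configuration.
Coordination number: 4.
A 4d d⁸ ion has a large crystal-field splitting; square planar leaves the high-energy d_{x²−y²} orbital empty and maximises CFSE.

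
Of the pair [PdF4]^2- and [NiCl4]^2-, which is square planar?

For [PdF4]^2-: Each fluoride is −1; balancing the −2 overall charge requires Pd(II). Group 10 minus oxidation state 2 gives a d⁸ configuration. A 4d d⁸ ion has a large crystal-field splitting; square planar leaves the high-energy d_{x²−y²} orbital empty and maximises CFSE. → square planar.
For [NiCl4]^2-: Ligand charges: each chloride is −1. With an overall charge of −2 the nickel centre must be in the +2 oxidation state. Ni sits in group 10, so the d-electron count is 10 − 2 = 8. Chloride is a weak-field ligand. With weak-field ligands the CFSE gain from square planar is small, so a 3d d⁸ ion takes the sterically preferred tetrahedral geometry. → tetrahedral.

[PdF4]^2-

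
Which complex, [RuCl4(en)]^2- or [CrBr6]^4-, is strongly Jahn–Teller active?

[CrBr6]^4-

[RuCl4(en)]^2-: Summing ligand charges against the −2 overall charge gives an oxidation state of +2 for ruthenium. Ruthenium is a group-8 element; Ru(II) is therefore d⁶. A 4d ion has a large Δₒ and is invariably low-spin. The d⁶ configuration leaves the e_g set evenly filled (or empty) — no strong Jahn–Teller driving force.
[CrBr6]^4-: Each bromide is −1; balancing the −4 overall charge requires Cr(II). Chromium is a group-6 element; Cr(II) is therefore d⁴. Bromide is a weak-field ligand for a first-row metal, so the complex is high-spin. The t₂g³e_g¹ (high-spin) configuration has an unevenly filled e_g set; the Jahn–Teller theorem predicts a tetragonal distortion (typically axial elongation) to lift the degeneracy.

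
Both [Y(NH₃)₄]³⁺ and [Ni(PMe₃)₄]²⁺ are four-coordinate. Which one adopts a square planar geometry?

[Ni(PMe₃)₄]²⁺

For [Y(NH₃)₄]³⁺: Summing ligand charges against the +3 overall charge gives an oxidation state of +3 for yttrium. Yttrium is a group-3 element; Y(III) is therefore d⁰. A d⁰ ion has no crystal-field stabilisation preference between square planar and tetrahedral, so four ligands adopt the sterically favoured tetrahedral geometry. → tetrahedral.
For [Ni(PMe₃)₄]²⁺: Summing ligand charges against the +2 overall charge gives an oxidation state of +2 for nickel. Nickel is a group-10 element; Ni(II) is therefore d⁸. Trimethylphosphine is a strong-field ligand (high in the spectrochemical series). A 3d d⁸ ion with strong-field ligands gains enough CFSE to favour square planar over tetrahedral. → square planar.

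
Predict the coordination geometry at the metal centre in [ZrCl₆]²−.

Summing ligand charges against the −2 overall charge gives an oxidation state of +4 for zirconium.
Group 4 minus oxidation state 4 gives a d⁰ configuration.
Coordination number: 6.
Six donors around a single metal centre give an octahedral coordination sphere.

octahedral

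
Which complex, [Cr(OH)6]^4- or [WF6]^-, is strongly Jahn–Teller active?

[Cr(OH)6]^4-

[Cr(OH)6]^4-: Each hydroxide is −1; balancing the −4 overall charge requires Cr(II). Group 6 minus oxidation state 2 gives a d⁴ configuration. Hydroxide is a weak-field ligand for a first-row metal, so the complex is high-spin. The t₂g³e_g¹ (high-spin) configuration has an unevenly filled e_g set; the Jahn–Teller theorem predicts a tetragonal distortion (typically axial elongation) to lift the degeneracy.
[WF6]^-: Each fluoride is −1; balancing the −1 overall charge requires W(V). Tungsten is a group-6 element; W(V) is therefore d¹. The d¹ configuration leaves the e_g set evenly filled (or empty) — no strong Jahn–Teller driving force.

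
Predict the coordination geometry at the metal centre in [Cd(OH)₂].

linear

Ligand charges: each hydroxide is −1. With an overall charge of 0 the cadmium centre must be in the +2 oxidation state.
Cadmium is a group-12 element; Cd(II) is therefore d¹⁰.
With 2 monodentate ligands the coordination number is 2.
A d¹⁰ ion with only two ligands adopts a linear arrangement (sp hybridisation; no CFSE preference).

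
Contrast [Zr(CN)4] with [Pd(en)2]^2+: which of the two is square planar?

For [Zr(CN)4]: Summing ligand charges against the 0 overall charge gives an oxidation state of +4 for zirconium. Zirconium is a group-4 element; Zr(IV) is therefore d⁰. A d⁰ ion has no crystal-field stabilisation preference between square planar and tetrahedral, so four ligands adopt the sterically favoured tetrahedral geometry. → tetrahedral.
For [Pd(en)2]^2+: Ligand charges: ethylenediamine is neutral. With an overall charge of +2 the palladium centre must be in the +2 oxidation state. Pd sits in group 10, so the d-electron count is 10 − 2 = 8. A 4d d⁸ ion has a large crystal-field splitting; square planar leaves the high-energy d_{x²−y²} orbital empty and maximises CFSE. → square planar.

[Pd(en)2]^2+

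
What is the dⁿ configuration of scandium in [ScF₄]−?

Each fluoride is −1; balancing the −1 overall charge requires Sc(III).
Group 3 minus oxidation state 3 gives a d⁰ configuration.

d⁰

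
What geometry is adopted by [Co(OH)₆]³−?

Each hydroxide is −1; balancing the −3 overall charge requires Co(III).
Cobalt is a group-9 element; Co(III) is therefore d⁶.
With 6 monodentate ligands the coordination number is 6.
Six donors around a single metal centre give an octahedral coordination sphere.

octahedral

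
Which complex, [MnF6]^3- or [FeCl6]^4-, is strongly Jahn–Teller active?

[MnF6]^3-

[MnF6]^3-: Ligand charges: each fluoride is −1. With an overall charge of −3 the manganese centre must be in the +3 oxidation state. Manganese is a group-7 element; Mn(III) is therefore d⁴. Fluoride is a weak-field ligand for a first-row metal, so the complex is high-spin. The t₂g³e_g¹ (high-spin) configuration has an unevenly filled e_g set; the Jahn–Teller theorem predicts a tetragonal distortion (typically axial elongation) to lift the degeneracy.
[FeCl6]^4-: Each chloride is −1; balancing the −4 overall charge requires Fe(II). Iron is a group-8 element; Fe(II) is therefore d⁶. Chloride is a weak-field ligand for a first-row metal, so the complex is high-spin. The d⁶ configuration leaves the e_g set evenly filled (or empty) — no strong Jahn–Teller driving force.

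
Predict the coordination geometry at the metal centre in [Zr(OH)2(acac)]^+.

Ligand charges: each hydroxide is −1; each acetylacetonate is −1. With an overall charge of +1 the zirconium centre must be in the +4 oxidation state.
Zr sits in group 4, so the d-electron count is 4 − 4 = 0.
Counting donor atoms: 2×hydroxide (monodentate) → 2 donors; 1×acetylacetonate (bidentate) → 2 donors. Coordination number = 4.
A d⁰ ion has no crystal-field stabilisation preference between square planar and tetrahedral, so four ligands adopt the sterically favoured tetrahedral geometry.

tetrahedral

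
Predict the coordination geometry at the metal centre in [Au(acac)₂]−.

tetrahedral

Each acetylacetonate is −1; balancing the −1 overall charge requires Au(I).
Gold is a group-11 element; Au(I) is therefore d¹⁰.
Counting donor atoms: 2×acetylacetonate (bidentate) → 4 donors. Coordination number = 4.
A d¹⁰ ion has no crystal-field stabilisation preference between square planar and tetrahedral, so four ligands adopt the sterically favoured tetrahedral geometry.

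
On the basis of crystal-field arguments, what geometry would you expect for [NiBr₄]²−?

tetrahedral

Ligand charges: each bromide is −1. With an overall charge of −2 the nickel centre must be in the +2 oxidation state.
Group 10 minus oxidation state 2 gives a d⁸ configuration.
With 4 monodentate ligands the coordination number is 4.
Bromide is a weak-field ligand.
With weak-field ligands the CFSE gain from square planar is small, so a 3d d⁸ ion takes the sterically preferred tetrahedral geometry.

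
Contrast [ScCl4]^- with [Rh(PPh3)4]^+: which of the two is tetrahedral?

For [ScCl4]^-: Each chloride is −1; balancing the −1 overall charge requires Sc(III). Group 3 minus oxidation state 3 gives a d⁰ configuration. A d⁰ ion has no crystal-field stabilisation preference between square planar and tetrahedral, so four ligands adopt the sterically favoured tetrahedral geometry. → tetrahedral.
For [Rh(PPh3)4]^+: Ligand charges: triphenylphosphine is neutral. With an overall charge of +1 the rhodium centre must be in the +1 oxidation state. Rh sits in group 9, so the d-electron count is 9 − 1 = 8. A 4d d⁸ ion has a large crystal-field splitting; square planar leaves the high-energy d_{x²−y²} orbital empty and maximises CFSE. → square planar.

[ScCl4]^-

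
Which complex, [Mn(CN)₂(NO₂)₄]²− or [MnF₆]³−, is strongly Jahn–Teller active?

[Mn(CN)₂(NO₂)₄]²−: Each cyanide is −1; each nitro (N-bound nitrite) is −1; balancing the −2 overall charge requires Mn(IV). Group 7 minus oxidation state 4 gives a d³ configuration. The d³ configuration leaves the e_g set evenly filled (or empty) — no strong Jahn–Teller driving force.
[MnF₆]³−: Each fluoride is −1; balancing the −3 overall charge requires Mn(III). Mn sits in group 7, so the d-electron count is 7 − 3 = 4. Fluoride is a weak-field ligand for a first-row metal, so the complex is high-spin. The t₂g³e_g¹ (high-spin) configuration has an unevenly filled e_g set; the Jahn–Teller theorem predicts a tetragonal distortion (typically axial elongation) to lift the degeneracy.

[MnF₆]³−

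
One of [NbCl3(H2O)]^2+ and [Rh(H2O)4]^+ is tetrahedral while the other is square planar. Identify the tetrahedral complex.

For [NbCl3(H2O)]^2+: Ligand charges: each chloride is −1; water is neutral. With an overall charge of +2 the niobium centre must be in the +5 oxidation state. Group 5 minus oxidation state 5 gives a d⁰ configuration. A d⁰ ion has no crystal-field stabilisation preference between square planar and tetrahedral, so four ligands adopt the sterically favoured tetrahedral geometry. → tetrahedral.
For [Rh(H2O)4]^+: Ligand charges: water is neutral. With an overall charge of +1 the rhodium centre must be in the +1 oxidation state. Group 9 minus oxidation state 1 gives a d⁸ configuration. A 4d d⁸ ion has a large crystal-field splitting; square planar leaves the high-energy d_{x²−y²} orbital empty and maximises CFSE. → square planar.

[NbCl3(H2O)]^2+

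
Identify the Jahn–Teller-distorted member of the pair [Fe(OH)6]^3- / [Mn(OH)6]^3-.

[Fe(OH)6]^3-: Ligand charges: each hydroxide is −1. With an overall charge of −3 the iron centre must be in the +3 oxidation state. Fe sits in group 8, so the d-electron count is 8 − 3 = 5. Hydroxide is a weak-field ligand for a first-row metal, so the complex is high-spin. The d⁵ configuration leaves the e_g set evenly filled (or empty) — no strong Jahn–Teller driving force.
[Mn(OH)6]^3-: Ligand charges: each hydroxide is −1. With an overall charge of −3 the manganese centre must be in the +3 oxidation state. Group 7 minus oxidation state 3 gives a d⁴ configuration. Hydroxide is a weak-field ligand for a first-row metal, so the complex is high-spin. The t₂g³e_g¹ (high-spin) configuration has an unevenly filled e_g set; the Jahn–Teller theorem predicts a tetragonal distortion (typically axial elongation) to lift the degeneracy.

[Mn(OH)6]^3-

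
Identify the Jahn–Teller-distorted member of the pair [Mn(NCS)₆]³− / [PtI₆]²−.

[Mn(NCS)₆]³−

[Mn(NCS)₆]³−: Each isothiocyanate is −1; balancing the −3 overall charge requires Mn(III). Mn sits in group 7, so the d-electron count is 7 − 3 = 4. Isothiocyanate is a weak-field ligand for a first-row metal, so the complex is high-spin. The t₂g³e_g¹ (high-spin) configuration has an unevenly filled e_g set; the Jahn–Teller theorem predicts a tetragonal distortion (typically axial elongation) to lift the degeneracy.
[PtI₆]²−: Summing ligand charges against the −2 overall charge gives an oxidation state of +4 for platinum. Pt sits in group 10, so the d-electron count is 10 − 4 = 6. A 5d ion has a large Δₒ and is invariably low-spin. The d⁶ configuration leaves the e_g set evenly filled (or empty) — no strong Jahn–Teller driving force.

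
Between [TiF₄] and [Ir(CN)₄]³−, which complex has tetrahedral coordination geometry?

[TiF₄]

For [TiF₄]: Each fluoride is −1; balancing the 0 overall charge requires Ti(IV). Ti sits in group 4, so the d-electron count is 4 − 4 = 0. A d⁰ ion has no crystal-field stabilisation preference between square planar and tetrahedral, so four ligands adopt the sterically favoured tetrahedral geometry. → tetrahedral.
For [Ir(CN)₄]³−: Ligand charges: each cyanide is −1. With an overall charge of −3 the iridium centre must be in the +1 oxidation state. Iridium is a group-9 element; Ir(I) is therefore d⁸. A 5d d⁸ ion has a large crystal-field splitting; square planar leaves the high-energy d_{x²−y²} orbital empty and maximises CFSE. → square planar.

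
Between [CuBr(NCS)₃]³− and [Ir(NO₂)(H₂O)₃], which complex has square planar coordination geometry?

For [CuBr(NCS)₃]³−: Ligand charges: each bromide is −1; each isothiocyanate is −1. With an overall charge of −3 the copper centre must be in the +1 oxidation state. Group 11 minus oxidation state 1 gives a d¹⁰ configuration. A d¹⁰ ion has no crystal-field stabilisation preference between square planar and tetrahedral, so four ligands adopt the sterically favoured tetrahedral geometry. → tetrahedral.
For [Ir(NO₂)(H₂O)₃]: Summing ligand charges against the 0 overall charge gives an oxidation state of +1 for iridium. Ir sits in group 9, so the d-electron count is 9 − 1 = 8. A 5d d⁸ ion has a large crystal-field splitting; square planar leaves the high-energy d_{x²−y²} orbital empty and maximises CFSE. → square planar.

[Ir(NO₂)(H₂O)₃]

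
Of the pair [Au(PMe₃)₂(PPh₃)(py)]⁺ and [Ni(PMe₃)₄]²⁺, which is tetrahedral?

For [Au(PMe₃)₂(PPh₃)(py)]⁺: Trimethylphosphine is neutral; triphenylphosphine is neutral; pyridine is neutral; balancing the +1 overall charge requires Au(I). Au sits in group 11, so the d-electron count is 11 − 1 = 10. A d¹⁰ ion has no crystal-field stabilisation preference between square planar and tetrahedral, so four ligands adopt the sterically favoured tetrahedral geometry. → tetrahedral.
For [Ni(PMe₃)₄]²⁺: Trimethylphosphine is neutral; balancing the +2 overall charge requires Ni(II). Ni sits in group 10, so the d-electron count is 10 − 2 = 8. Trimethylphosphine is a strong-field ligand (high in the spectrochemical series). A 3d d⁸ ion with strong-field ligands gains enough CFSE to favour square planar over tetrahedral. → square planar.

[Au(PMe₃)₂(PPh₃)(py)]⁺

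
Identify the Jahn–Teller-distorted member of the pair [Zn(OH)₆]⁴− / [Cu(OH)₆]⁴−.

[Cu(OH)₆]⁴−

[Zn(OH)₆]⁴−: Each hydroxide is −1; balancing the −4 overall charge requires Zn(II). Zinc is a group-12 element; Zn(II) is therefore d¹⁰. The d¹⁰ configuration leaves the e_g set evenly filled (or empty) — no strong Jahn–Teller driving force.
[Cu(OH)₆]⁴−: Ligand charges: each hydroxide is −1. With an overall charge of −4 the copper centre must be in the +2 oxidation state. Copper is a group-11 element; Cu(II) is therefore d⁹. The t₂g⁶e_g³ configuration has an unevenly filled e_g set; the Jahn–Teller theorem predicts a tetragonal distortion (typically axial elongation) to lift the degeneracy.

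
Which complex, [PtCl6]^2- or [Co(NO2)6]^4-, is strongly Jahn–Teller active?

[Co(NO2)6]^4-

[PtCl6]^2-: Ligand charges: each chloride is −1. With an overall charge of −2 the platinum centre must be in the +4 oxidation state. Platinum is a group-10 element; Pt(IV) is therefore d⁶. A 5d ion has a large Δₒ and is invariably low-spin. The d⁶ configuration leaves the e_g set evenly filled (or empty) — no strong Jahn–Teller driving force.
[Co(NO2)6]^4-: Summing ligand charges against the −4 overall charge gives an oxidation state of +2 for cobalt. Co sits in group 9, so the d-electron count is 9 − 2 = 7. Nitro (N-bound nitrite) is a strong-field ligand (high in the spectrochemical series) for a first-row metal, so the complex is low-spin. The t₂g⁶e_g¹ (low-spin) configuration has an unevenly filled e_g set; the Jahn–Teller theorem predicts a tetragonal distortion (typically axial elongation) to lift the degeneracy.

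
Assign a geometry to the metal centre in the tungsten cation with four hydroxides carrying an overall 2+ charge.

Summing ligand charges against the +2 overall charge gives an oxidation state of +6 for tungsten.
Tungsten is a group-6 element; W(VI) is therefore d⁰.
Coordination number: 4.
A d⁰ ion has no crystal-field stabilisation preference between square planar and tetrahedral, so four ligands adopt the sterically favoured tetrahedral geometry.

tetrahedral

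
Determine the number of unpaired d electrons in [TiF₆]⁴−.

Each fluoride is −1; balancing the −4 overall charge requires Ti(II).
Titanium is a group-4 element; Ti(II) is therefore d².
In an octahedral field the d² configuration is t₂g²e_g⁰ (only one arrangement possible), giving 2 unpaired electrons.

2 unpaired electrons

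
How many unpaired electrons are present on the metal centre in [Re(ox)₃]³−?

Each oxalate is −2; balancing the −3 overall charge requires Re(III).
Rhenium is a group-7 element; Re(III) is therefore d⁴.
Counting donor atoms: 3×oxalate (bidentate) → 6 donors. Coordination number = 6.
The spin state decides the count: a 5d ion has a large Δₒ and is invariably low-spin.
An octahedral low-spin d⁴ ion is t₂g⁴e_g⁰, giving 2 unpaired electrons.

2 unpaired electrons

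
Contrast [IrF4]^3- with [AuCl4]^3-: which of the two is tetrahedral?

[AuCl4]^3-

For [IrF4]^3-: Summing ligand charges against the −3 overall charge gives an oxidation state of +1 for iridium. Ir sits in group 9, so the d-electron count is 9 − 1 = 8. A 5d d⁸ ion has a large crystal-field splitting; square planar leaves the high-energy d_{x²−y²} orbital empty and maximises CFSE. → square planar.
For [AuCl4]^3-: Summing ligand charges against the −3 overall charge gives an oxidation state of +1 for gold. Group 11 minus oxidation state 1 gives a d¹⁰ configuration. A d¹⁰ ion has no crystal-field stabilisation preference between square planar and tetrahedral, so four ligands adopt the sterically favoured tetrahedral geometry. → tetrahedral.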